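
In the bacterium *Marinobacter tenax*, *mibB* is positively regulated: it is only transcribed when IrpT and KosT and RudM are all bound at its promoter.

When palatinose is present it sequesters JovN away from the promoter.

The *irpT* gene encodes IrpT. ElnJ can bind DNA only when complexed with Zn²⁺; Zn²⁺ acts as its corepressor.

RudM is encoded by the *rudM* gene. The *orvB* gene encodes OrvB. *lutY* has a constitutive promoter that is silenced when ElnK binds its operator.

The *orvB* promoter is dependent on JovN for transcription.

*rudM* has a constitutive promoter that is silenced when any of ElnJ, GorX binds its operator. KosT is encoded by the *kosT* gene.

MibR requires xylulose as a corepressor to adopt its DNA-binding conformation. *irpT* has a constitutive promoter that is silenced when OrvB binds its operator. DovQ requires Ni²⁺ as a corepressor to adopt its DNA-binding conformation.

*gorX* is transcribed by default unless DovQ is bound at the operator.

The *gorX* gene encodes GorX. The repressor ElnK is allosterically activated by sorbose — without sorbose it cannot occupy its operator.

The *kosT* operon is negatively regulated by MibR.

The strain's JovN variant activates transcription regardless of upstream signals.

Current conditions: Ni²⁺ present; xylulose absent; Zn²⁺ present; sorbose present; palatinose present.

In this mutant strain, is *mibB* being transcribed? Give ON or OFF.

OFF

JovN is constitutively active in this strain.
No repressor is bound and JovN is active, so *orvB* is transcribed.
So OrvB is produced and active.
With repressor OrvB bound, *irpT* is not transcribed.
So IrpT is not produced.
Xylulose is absent, so MibR is inactive.
With no repressor bound, *kosT* is transcribed.
So KosT is produced and active.
Zn²⁺ is present, so ElnJ is active.
Ni²⁺ is present, so DovQ is active.
With repressor DovQ bound, *gorX* is not transcribed.
So GorX is not produced.
With repressor ElnJ bound, *rudM* is not transcribed.
So RudM is not produced.
Required activator IrpT is absent, so *mibB* is not transcribed.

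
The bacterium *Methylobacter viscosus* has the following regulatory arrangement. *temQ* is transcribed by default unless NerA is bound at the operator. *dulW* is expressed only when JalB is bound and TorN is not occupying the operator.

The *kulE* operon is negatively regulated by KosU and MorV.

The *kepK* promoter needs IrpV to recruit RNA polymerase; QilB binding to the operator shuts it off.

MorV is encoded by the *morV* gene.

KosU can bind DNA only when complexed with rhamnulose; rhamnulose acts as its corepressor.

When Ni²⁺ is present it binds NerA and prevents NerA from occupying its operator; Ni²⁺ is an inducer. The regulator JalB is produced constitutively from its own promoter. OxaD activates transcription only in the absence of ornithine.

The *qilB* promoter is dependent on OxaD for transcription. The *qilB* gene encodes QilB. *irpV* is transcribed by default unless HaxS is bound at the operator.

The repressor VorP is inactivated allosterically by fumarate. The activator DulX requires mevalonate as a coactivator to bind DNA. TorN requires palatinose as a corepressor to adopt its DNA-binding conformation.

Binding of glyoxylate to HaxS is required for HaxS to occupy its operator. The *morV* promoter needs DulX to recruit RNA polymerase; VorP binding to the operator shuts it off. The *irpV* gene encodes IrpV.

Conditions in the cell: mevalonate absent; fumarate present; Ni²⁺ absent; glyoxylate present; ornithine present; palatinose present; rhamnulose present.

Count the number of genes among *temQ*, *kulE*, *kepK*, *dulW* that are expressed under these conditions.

Ni²⁺ is absent, so NerA is active.
With repressor NerA bound, *temQ* is not transcribed.
→ *temQ* is OFF.
Rhamnulose is present, so KosU is active.
Fumarate is present, so VorP is inactive.
Mevalonate is absent, so DulX is inactive.
Required activator DulX is absent, so *morV* is not transcribed.
So MorV is not produced.
With repressor KosU bound, *kulE* is not transcribed.
→ *kulE* is OFF.
Glyoxylate is present, so HaxS is active.
With repressor HaxS bound, *irpV* is not transcribed.
So IrpV is not produced.
Ornithine is present, so OxaD is inactive.
Required activator OxaD is absent, so *qilB* is not transcribed.
So QilB is not produced.
Required activator IrpV is absent, so *kepK* is not transcribed.
→ *kepK* is OFF.
JalB is produced constitutively and is active.
Palatinose is present, so TorN is active.
With repressor TorN bound, *dulW* is not transcribed.
→ *dulW* is OFF.
0 of the 4 genes are transcribed.

0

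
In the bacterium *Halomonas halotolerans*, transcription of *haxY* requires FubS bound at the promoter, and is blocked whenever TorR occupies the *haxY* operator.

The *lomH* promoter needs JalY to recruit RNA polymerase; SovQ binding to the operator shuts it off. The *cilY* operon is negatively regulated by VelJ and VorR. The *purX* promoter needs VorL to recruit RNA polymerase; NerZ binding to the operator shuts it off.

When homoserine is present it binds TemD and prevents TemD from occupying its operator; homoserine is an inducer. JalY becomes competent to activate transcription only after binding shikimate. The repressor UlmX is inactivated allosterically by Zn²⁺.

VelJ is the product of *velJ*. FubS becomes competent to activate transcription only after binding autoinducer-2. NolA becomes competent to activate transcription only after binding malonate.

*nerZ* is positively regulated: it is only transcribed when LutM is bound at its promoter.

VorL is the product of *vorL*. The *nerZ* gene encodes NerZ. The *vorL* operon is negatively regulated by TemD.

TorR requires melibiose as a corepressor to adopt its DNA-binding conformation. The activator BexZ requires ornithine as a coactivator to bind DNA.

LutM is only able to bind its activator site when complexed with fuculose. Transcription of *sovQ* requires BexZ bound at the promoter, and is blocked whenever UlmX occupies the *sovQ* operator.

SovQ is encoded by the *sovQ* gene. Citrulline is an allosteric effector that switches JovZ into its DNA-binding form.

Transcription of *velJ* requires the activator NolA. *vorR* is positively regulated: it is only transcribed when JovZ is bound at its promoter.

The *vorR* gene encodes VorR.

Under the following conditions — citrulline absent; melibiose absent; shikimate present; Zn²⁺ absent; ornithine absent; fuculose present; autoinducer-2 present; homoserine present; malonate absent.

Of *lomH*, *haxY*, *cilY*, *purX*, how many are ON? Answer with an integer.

Shikimate is present, so JalY is active.
Zn²⁺ is absent, so UlmX is active.
Ornithine is absent, so BexZ is inactive.
With repressor UlmX bound, *sovQ* is not transcribed.
So SovQ is not produced.
No repressor is bound and JalY is active, so *lomH* is transcribed.
→ *lomH* is ON.
Melibiose is absent, so TorR is inactive.
Autoinducer-2 is present, so FubS is active.
No repressor is bound and FubS is active, so *haxY* is transcribed.
→ *haxY* is ON.
Malonate is absent, so NolA is inactive.
Required activator NolA is absent, so *velJ* is not transcribed.
So VelJ is not produced.
Citrulline is absent, so JovZ is inactive.
Required activator JovZ is absent, so *vorR* is not transcribed.
So VorR is not produced.
With no repressor bound, *cilY* is transcribed.
→ *cilY* is ON.
Homoserine is present, so TemD is inactive.
With no repressor bound, *vorL* is transcribed.
So VorL is produced and active.
Fuculose is present, so LutM is active.
No repressor is bound and LutM is active, so *nerZ* is transcribed.
So NerZ is produced and active.
With repressor NerZ bound, *purX* is not transcribed.
→ *purX* is OFF.
3 of the 4 genes are transcribed.

3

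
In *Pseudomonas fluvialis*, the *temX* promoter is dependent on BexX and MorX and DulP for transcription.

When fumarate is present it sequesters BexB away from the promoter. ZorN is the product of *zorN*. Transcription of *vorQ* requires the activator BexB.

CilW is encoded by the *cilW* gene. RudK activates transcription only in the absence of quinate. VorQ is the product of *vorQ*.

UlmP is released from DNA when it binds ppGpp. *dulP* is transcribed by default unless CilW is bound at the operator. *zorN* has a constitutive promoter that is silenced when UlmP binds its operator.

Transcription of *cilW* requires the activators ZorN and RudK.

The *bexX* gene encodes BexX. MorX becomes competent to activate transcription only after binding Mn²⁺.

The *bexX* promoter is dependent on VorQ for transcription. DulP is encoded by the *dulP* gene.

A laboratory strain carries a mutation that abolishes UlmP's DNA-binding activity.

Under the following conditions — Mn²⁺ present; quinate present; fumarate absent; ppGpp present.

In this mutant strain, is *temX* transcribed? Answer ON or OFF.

ON

Fumarate is absent, so BexB is active.
No repressor is bound and BexB is active, so *vorQ* is transcribed.
So VorQ is produced and active.
No repressor is bound and VorQ is active, so *bexX* is transcribed.
So BexX is produced and active.
Mn²⁺ is present, so MorX is active.
UlmP is non-functional in this strain, so it has no effect.
With no repressor bound, *zorN* is transcribed.
So ZorN is produced and active.
Quinate is present, so RudK is inactive.
Required activator RudK is absent, so *cilW* is not transcribed.
So CilW is not produced.
With no repressor bound, *dulP* is transcribed.
So DulP is produced and active.
No repressor is bound and BexX and MorX and DulP are active, so *temX* is transcribed.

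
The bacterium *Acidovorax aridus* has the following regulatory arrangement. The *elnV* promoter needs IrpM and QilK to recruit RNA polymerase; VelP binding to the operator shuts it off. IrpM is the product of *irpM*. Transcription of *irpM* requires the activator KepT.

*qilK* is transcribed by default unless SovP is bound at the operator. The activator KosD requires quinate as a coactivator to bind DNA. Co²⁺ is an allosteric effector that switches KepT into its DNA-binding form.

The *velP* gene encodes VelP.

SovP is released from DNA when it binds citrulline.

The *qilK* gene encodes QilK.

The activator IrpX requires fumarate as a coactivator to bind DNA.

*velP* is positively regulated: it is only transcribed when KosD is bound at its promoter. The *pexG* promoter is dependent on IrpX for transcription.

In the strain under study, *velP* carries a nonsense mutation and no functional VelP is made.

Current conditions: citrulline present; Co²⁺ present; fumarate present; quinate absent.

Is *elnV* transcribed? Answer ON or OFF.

ON

Co²⁺ is present, so KepT is active.
No repressor is bound and KepT is active, so *irpM* is transcribed.
So IrpM is produced and active.
VelP is non-functional in this strain, so it has no effect.
Citrulline is present, so SovP is inactive.
With no repressor bound, *qilK* is transcribed.
So QilK is produced and active.
No repressor is bound and IrpM and QilK are active, so *elnV* is transcribed.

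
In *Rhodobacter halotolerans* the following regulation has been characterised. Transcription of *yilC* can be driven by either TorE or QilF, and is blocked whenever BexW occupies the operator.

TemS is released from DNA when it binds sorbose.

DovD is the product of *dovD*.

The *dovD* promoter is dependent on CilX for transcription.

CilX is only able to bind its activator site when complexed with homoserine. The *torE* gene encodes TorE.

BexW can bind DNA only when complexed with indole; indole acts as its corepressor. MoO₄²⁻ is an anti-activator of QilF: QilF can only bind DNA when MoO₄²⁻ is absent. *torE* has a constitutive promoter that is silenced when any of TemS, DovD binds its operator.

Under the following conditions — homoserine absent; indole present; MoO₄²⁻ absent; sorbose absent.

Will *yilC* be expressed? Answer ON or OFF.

OFF

Sorbose is absent, so TemS is active.
Homoserine is absent, so CilX is inactive.
Required activator CilX is absent, so *dovD* is not transcribed.
So DovD is not produced.
With repressor TemS bound, *torE* is not transcribed.
So TorE is not produced.
MoO₄²⁻ is absent, so QilF is active.
Indole is present, so BexW is active.
With repressor BexW bound, *yilC* is not transcribed.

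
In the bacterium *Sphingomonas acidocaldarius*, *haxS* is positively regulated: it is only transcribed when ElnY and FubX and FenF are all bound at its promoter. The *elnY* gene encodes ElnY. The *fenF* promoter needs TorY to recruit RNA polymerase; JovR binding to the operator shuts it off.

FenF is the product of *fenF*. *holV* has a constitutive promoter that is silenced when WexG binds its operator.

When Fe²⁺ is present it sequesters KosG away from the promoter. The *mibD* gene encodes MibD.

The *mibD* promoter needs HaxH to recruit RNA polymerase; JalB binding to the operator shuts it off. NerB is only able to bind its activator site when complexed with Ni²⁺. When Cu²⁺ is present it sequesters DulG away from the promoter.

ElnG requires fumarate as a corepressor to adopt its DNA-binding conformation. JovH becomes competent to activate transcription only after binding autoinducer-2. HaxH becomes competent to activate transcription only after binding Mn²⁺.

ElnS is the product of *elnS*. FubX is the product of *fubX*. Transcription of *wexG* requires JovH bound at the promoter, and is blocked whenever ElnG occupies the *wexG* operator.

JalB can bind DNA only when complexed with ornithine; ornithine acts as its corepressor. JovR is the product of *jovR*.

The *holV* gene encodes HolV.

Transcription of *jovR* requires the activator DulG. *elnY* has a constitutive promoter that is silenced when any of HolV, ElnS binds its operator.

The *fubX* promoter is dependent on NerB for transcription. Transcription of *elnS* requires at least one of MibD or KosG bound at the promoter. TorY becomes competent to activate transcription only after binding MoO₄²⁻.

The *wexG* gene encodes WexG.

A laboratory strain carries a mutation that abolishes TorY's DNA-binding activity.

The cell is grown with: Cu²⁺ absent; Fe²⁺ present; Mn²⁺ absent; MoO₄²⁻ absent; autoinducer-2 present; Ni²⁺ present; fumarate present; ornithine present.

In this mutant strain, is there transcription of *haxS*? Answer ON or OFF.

OFF

Autoinducer-2 is present, so JovH is active.
Fumarate is present, so ElnG is active.
With repressor ElnG bound, *wexG* is not transcribed.
So WexG is not produced.
With no repressor bound, *holV* is transcribed.
So HolV is produced and active.
Mn²⁺ is absent, so HaxH is inactive.
Ornithine is present, so JalB is active.
With repressor JalB bound, *mibD* is not transcribed.
So MibD is not produced.
Fe²⁺ is present, so KosG is inactive.
No activator is available at the *elnS* promoter, so *elnS* is not transcribed.
So ElnS is not produced.
With repressor HolV bound, *elnY* is not transcribed.
So ElnY is not produced.
Ni²⁺ is present, so NerB is active.
No repressor is bound and NerB is active, so *fubX* is transcribed.
So FubX is produced and active.
Cu²⁺ is absent, so DulG is active.
No repressor is bound and DulG is active, so *jovR* is transcribed.
So JovR is produced and active.
TorY is non-functional in this strain, so it has no effect.
With repressor JovR bound, *fenF* is not transcribed.
So FenF is not produced.
Required activator ElnY is absent, so *haxS* is not transcribed.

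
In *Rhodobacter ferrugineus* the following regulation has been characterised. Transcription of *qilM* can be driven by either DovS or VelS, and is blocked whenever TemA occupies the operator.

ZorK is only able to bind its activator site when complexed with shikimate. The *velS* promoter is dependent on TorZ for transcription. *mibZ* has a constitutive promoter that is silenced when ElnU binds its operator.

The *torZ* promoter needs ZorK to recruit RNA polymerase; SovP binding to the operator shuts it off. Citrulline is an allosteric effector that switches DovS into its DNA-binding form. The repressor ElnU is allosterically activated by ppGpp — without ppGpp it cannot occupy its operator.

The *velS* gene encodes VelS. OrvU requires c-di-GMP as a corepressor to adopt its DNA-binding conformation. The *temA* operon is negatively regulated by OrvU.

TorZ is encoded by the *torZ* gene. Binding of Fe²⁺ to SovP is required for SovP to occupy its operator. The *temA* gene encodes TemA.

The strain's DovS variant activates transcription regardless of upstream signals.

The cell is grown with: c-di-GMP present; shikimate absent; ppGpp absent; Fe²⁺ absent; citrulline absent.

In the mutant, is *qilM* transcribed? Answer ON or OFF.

ON

DovS is constitutively active in this strain.
Fe²⁺ is absent, so SovP is inactive.
Shikimate is absent, so ZorK is inactive.
Required activator ZorK is absent, so *torZ* is not transcribed.
So TorZ is not produced.
Required activator TorZ is absent, so *velS* is not transcribed.
So VelS is not produced.
c-di-GMP is present, so OrvU is active.
With repressor OrvU bound, *temA* is not transcribed.
So TemA is not produced.
Activator DovS is present, so *qilM* is transcribed.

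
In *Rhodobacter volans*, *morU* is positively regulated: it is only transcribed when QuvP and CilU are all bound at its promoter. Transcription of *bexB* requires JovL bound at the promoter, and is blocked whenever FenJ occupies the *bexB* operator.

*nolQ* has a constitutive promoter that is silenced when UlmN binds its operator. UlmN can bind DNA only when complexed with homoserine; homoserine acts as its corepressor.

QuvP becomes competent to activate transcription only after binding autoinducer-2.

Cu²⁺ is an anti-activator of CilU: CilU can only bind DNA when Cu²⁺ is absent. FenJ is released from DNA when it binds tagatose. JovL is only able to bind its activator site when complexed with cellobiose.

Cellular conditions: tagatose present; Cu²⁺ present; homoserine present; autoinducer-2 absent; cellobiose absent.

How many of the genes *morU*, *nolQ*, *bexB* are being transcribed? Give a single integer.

Autoinducer-2 is absent, so QuvP is inactive.
Cu²⁺ is present, so CilU is inactive.
Required activator QuvP is absent, so *morU* is not transcribed.
→ *morU* is OFF.
Homoserine is present, so UlmN is active.
With repressor UlmN bound, *nolQ* is not transcribed.
→ *nolQ* is OFF.
Tagatose is present, so FenJ is inactive.
Cellobiose is absent, so JovL is inactive.
Required activator JovL is absent, so *bexB* is not transcribed.
→ *bexB* is OFF.
0 of the 3 genes are transcribed.

0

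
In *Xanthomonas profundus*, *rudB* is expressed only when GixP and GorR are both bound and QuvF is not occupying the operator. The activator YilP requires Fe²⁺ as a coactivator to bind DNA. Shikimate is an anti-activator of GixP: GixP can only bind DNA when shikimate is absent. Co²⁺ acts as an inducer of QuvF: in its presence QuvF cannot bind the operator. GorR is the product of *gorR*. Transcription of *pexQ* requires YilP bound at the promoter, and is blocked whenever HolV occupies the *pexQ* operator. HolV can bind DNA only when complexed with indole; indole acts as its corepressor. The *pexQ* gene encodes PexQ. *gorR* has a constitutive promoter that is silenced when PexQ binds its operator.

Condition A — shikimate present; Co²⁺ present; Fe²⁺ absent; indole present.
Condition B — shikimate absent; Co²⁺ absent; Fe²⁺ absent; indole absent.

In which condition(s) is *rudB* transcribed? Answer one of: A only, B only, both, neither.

neither

Condition A:
Shikimate is present, so GixP is inactive.
Co²⁺ is present, so QuvF is inactive.
Fe²⁺ is absent, so YilP is inactive.
Indole is present, so HolV is active.
With repressor HolV bound, *pexQ* is not transcribed.
So PexQ is not produced.
With no repressor bound, *gorR* is transcribed.
So GorR is produced and active.
Required activator GixP is absent, so *rudB* is not transcribed.
→ *rudB* is OFF in A.
Condition B:
Shikimate is absent, so GixP is active.
Co²⁺ is absent, so QuvF is active.
Fe²⁺ is absent, so YilP is inactive.
Indole is absent, so HolV is inactive.
Required activator YilP is absent, so *pexQ* is not transcribed.
So PexQ is not produced.
With no repressor bound, *gorR* is transcribed.
So GorR is produced and active.
With repressor QuvF bound, *rudB* is not transcribed.
→ *rudB* is OFF in B.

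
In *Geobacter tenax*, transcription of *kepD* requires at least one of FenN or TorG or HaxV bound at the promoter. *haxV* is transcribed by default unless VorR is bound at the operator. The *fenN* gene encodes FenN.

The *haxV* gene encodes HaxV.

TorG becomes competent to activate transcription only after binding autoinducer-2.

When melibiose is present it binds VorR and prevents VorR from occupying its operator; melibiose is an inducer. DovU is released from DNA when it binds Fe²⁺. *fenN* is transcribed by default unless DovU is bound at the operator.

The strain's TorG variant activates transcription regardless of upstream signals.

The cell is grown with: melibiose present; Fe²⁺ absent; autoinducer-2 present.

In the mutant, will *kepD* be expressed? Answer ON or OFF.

ON

Fe²⁺ is absent, so DovU is active.
With repressor DovU bound, *fenN* is not transcribed.
So FenN is not produced.
TorG is constitutively active in this strain.
Melibiose is present, so VorR is inactive.
With no repressor bound, *haxV* is transcribed.
So HaxV is produced and active.
Activator TorG is present, so *kepD* is transcribed.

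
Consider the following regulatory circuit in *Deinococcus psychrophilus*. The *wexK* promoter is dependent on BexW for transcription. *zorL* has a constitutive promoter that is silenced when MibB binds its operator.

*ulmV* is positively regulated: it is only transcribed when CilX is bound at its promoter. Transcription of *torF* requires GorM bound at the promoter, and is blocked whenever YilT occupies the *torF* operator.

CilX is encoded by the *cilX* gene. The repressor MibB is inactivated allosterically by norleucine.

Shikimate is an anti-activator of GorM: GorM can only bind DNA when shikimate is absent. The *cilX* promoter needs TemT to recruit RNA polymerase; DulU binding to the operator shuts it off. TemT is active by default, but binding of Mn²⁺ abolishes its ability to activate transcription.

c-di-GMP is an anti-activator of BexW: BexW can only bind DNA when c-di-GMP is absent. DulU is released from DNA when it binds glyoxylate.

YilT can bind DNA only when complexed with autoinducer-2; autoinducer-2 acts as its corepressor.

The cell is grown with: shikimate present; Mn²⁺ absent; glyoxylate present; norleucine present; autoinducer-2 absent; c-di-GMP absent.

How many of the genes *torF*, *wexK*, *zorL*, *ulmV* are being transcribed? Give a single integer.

3

Shikimate is present, so GorM is inactive.
Autoinducer-2 is absent, so YilT is inactive.
Required activator GorM is absent, so *torF* is not transcribed.
→ *torF* is OFF.
c-di-GMP is absent, so BexW is active.
No repressor is bound and BexW is active, so *wexK* is transcribed.
→ *wexK* is ON.
Norleucine is present, so MibB is inactive.
With no repressor bound, *zorL* is transcribed.
→ *zorL* is ON.
Glyoxylate is present, so DulU is inactive.
Mn²⁺ is absent, so TemT is active.
No repressor is bound and TemT is active, so *cilX* is transcribed.
So CilX is produced and active.
No repressor is bound and CilX is active, so *ulmV* is transcribed.
→ *ulmV* is ON.
3 of the 4 genes are transcribed.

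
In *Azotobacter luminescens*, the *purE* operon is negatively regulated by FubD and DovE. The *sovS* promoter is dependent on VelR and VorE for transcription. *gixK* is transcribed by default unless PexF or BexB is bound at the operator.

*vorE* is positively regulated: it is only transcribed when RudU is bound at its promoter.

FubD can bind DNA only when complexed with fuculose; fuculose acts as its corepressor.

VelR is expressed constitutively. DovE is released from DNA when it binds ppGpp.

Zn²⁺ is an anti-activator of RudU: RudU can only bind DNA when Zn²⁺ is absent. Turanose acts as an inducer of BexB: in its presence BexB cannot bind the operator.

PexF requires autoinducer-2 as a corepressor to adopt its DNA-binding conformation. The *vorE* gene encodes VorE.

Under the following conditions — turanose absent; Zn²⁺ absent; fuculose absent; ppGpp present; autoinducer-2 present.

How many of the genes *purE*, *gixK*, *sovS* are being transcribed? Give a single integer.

2

Fuculose is absent, so FubD is inactive.
ppGpp is present, so DovE is inactive.
With no repressor bound, *purE* is transcribed.
→ *purE* is ON.
Autoinducer-2 is present, so PexF is active.
Turanose is absent, so BexB is active.
With repressor PexF bound, *gixK* is not transcribed.
→ *gixK* is OFF.
VelR is produced constitutively and is active.
Zn²⁺ is absent, so RudU is active.
No repressor is bound and RudU is active, so *vorE* is transcribed.
So VorE is produced and active.
No repressor is bound and VelR and VorE are active, so *sovS* is transcribed.
→ *sovS* is ON.
2 of the 3 genes are transcribed.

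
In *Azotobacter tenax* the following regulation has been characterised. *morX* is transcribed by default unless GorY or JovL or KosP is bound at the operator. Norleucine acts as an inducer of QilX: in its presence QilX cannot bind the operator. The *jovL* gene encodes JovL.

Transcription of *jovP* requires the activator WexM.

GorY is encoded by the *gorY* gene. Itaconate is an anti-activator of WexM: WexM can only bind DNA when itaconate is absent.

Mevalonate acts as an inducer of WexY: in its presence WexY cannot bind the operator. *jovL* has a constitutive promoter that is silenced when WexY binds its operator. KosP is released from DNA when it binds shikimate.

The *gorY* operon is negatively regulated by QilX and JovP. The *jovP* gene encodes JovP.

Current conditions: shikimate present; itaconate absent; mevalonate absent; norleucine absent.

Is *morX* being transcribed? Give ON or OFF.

Norleucine is absent, so QilX is active.
Itaconate is absent, so WexM is active.
No repressor is bound and WexM is active, so *jovP* is transcribed.
So JovP is produced and active.
With repressor QilX bound, *gorY* is not transcribed.
So GorY is not produced.
Mevalonate is absent, so WexY is active.
With repressor WexY bound, *jovL* is not transcribed.
So JovL is not produced.
Shikimate is present, so KosP is inactive.
With no repressor bound, *morX* is transcribed.

ON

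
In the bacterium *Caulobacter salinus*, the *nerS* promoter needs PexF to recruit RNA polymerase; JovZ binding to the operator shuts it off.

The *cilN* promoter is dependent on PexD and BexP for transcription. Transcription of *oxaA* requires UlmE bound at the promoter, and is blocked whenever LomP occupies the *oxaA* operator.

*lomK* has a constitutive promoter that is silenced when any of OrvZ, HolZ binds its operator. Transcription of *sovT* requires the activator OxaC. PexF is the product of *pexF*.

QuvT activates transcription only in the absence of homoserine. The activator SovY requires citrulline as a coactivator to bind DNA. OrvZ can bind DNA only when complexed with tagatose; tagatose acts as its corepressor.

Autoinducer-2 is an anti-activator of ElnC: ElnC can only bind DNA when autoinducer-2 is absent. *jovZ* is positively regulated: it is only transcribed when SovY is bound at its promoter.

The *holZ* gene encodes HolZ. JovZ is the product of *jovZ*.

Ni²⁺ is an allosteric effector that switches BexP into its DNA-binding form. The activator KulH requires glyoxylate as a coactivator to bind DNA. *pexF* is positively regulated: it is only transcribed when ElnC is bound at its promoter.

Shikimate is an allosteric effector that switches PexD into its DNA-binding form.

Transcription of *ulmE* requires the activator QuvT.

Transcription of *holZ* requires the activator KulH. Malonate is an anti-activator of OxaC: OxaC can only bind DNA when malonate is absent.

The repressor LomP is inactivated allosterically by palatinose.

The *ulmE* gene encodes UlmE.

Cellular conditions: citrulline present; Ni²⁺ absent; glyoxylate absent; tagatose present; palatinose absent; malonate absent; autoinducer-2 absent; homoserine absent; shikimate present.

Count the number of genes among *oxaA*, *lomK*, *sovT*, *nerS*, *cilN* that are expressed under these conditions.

Palatinose is absent, so LomP is active.
Homoserine is absent, so QuvT is active.
No repressor is bound and QuvT is active, so *ulmE* is transcribed.
So UlmE is produced and active.
With repressor LomP bound, *oxaA* is not transcribed.
→ *oxaA* is OFF.
Tagatose is present, so OrvZ is active.
Glyoxylate is absent, so KulH is inactive.
Required activator KulH is absent, so *holZ* is not transcribed.
So HolZ is not produced.
With repressor OrvZ bound, *lomK* is not transcribed.
→ *lomK* is OFF.
Malonate is absent, so OxaC is active.
No repressor is bound and OxaC is active, so *sovT* is transcribed.
→ *sovT* is ON.
Citrulline is present, so SovY is active.
No repressor is bound and SovY is active, so *jovZ* is transcribed.
So JovZ is produced and active.
Autoinducer-2 is absent, so ElnC is active.
No repressor is bound and ElnC is active, so *pexF* is transcribed.
So PexF is produced and active.
With repressor JovZ bound, *nerS* is not transcribed.
→ *nerS* is OFF.
Shikimate is present, so PexD is active.
Ni²⁺ is absent, so BexP is inactive.
Required activator BexP is absent, so *cilN* is not transcribed.
→ *cilN* is OFF.
1 of the 5 genes is transcribed.

1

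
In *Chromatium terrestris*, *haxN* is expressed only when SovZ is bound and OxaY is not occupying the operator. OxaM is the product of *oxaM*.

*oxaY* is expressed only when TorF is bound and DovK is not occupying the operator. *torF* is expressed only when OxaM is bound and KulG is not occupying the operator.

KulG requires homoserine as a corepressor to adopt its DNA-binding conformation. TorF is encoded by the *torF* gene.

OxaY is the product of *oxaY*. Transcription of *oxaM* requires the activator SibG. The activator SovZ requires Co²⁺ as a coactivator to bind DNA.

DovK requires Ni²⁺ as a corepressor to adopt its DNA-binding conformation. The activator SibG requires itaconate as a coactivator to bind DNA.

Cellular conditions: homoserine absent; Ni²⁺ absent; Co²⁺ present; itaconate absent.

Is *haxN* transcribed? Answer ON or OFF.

ON

Co²⁺ is present, so SovZ is active.
Ni²⁺ is absent, so DovK is inactive.
Itaconate is absent, so SibG is inactive.
Required activator SibG is absent, so *oxaM* is not transcribed.
So OxaM is not produced.
Homoserine is absent, so KulG is inactive.
Required activator OxaM is absent, so *torF* is not transcribed.
So TorF is not produced.
Required activator TorF is absent, so *oxaY* is not transcribed.
So OxaY is not produced.
No repressor is bound and SovZ is active, so *haxN* is transcribed.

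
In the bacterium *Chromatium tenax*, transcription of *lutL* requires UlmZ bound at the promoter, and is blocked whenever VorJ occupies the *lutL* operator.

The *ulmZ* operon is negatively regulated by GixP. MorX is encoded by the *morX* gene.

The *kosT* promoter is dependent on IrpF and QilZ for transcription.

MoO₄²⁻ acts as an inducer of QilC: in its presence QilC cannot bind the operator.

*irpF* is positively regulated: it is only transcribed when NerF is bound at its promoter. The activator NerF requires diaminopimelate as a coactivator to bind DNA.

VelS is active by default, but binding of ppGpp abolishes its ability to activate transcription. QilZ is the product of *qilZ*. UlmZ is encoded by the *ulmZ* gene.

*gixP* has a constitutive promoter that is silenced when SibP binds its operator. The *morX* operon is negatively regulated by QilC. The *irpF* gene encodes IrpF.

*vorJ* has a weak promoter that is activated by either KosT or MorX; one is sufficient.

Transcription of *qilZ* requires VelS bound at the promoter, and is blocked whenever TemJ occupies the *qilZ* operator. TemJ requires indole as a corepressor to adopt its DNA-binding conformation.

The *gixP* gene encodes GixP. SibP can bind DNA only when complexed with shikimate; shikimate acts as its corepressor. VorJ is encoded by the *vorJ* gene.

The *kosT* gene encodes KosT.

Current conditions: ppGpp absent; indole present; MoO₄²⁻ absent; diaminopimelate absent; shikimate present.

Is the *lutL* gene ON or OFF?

ON

Diaminopimelate is absent, so NerF is inactive.
Required activator NerF is absent, so *irpF* is not transcribed.
So IrpF is not produced.
ppGpp is absent, so VelS is active.
Indole is present, so TemJ is active.
With repressor TemJ bound, *qilZ* is not transcribed.
So QilZ is not produced.
Required activator IrpF is absent, so *kosT* is not transcribed.
So KosT is not produced.
MoO₄²⁻ is absent, so QilC is active.
With repressor QilC bound, *morX* is not transcribed.
So MorX is not produced.
No activator is available at the *vorJ* promoter, so *vorJ* is not transcribed.
So VorJ is not produced.
Shikimate is present, so SibP is active.
With repressor SibP bound, *gixP* is not transcribed.
So GixP is not produced.
With no repressor bound, *ulmZ* is transcribed.
So UlmZ is produced and active.
No repressor is bound and UlmZ is active, so *lutL* is transcribed.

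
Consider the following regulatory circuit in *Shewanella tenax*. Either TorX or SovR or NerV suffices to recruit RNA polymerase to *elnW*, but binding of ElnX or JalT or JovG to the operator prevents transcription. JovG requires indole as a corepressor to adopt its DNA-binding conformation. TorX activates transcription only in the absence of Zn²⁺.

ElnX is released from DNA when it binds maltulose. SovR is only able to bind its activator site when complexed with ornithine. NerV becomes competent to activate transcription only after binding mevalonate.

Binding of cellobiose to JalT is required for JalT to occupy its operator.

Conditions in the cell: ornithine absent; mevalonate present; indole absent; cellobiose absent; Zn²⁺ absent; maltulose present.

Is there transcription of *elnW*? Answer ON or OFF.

Zn²⁺ is absent, so TorX is active.
Maltulose is present, so ElnX is inactive.
Cellobiose is absent, so JalT is inactive.
Ornithine is absent, so SovR is inactive.
Indole is absent, so JovG is inactive.
Mevalonate is present, so NerV is active.
Activator TorX is present, so *elnW* is transcribed.

ON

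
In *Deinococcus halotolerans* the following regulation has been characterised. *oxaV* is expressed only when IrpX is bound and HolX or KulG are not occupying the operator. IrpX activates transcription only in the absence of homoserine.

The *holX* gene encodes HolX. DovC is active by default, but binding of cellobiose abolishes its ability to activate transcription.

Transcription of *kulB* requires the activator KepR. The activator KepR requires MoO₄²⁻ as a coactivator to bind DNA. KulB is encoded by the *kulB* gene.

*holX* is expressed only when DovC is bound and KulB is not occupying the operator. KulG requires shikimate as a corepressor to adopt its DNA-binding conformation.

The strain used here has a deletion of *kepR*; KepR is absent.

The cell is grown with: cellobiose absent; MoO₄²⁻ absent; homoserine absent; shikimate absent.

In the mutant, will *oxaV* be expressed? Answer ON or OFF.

Cellobiose is absent, so DovC is active.
KepR is non-functional in this strain, so it has no effect.
Required activator KepR is absent, so *kulB* is not transcribed.
So KulB is not produced.
No repressor is bound and DovC is active, so *holX* is transcribed.
So HolX is produced and active.
Homoserine is absent, so IrpX is active.
Shikimate is absent, so KulG is inactive.
With repressor HolX bound, *oxaV* is not transcribed.

OFF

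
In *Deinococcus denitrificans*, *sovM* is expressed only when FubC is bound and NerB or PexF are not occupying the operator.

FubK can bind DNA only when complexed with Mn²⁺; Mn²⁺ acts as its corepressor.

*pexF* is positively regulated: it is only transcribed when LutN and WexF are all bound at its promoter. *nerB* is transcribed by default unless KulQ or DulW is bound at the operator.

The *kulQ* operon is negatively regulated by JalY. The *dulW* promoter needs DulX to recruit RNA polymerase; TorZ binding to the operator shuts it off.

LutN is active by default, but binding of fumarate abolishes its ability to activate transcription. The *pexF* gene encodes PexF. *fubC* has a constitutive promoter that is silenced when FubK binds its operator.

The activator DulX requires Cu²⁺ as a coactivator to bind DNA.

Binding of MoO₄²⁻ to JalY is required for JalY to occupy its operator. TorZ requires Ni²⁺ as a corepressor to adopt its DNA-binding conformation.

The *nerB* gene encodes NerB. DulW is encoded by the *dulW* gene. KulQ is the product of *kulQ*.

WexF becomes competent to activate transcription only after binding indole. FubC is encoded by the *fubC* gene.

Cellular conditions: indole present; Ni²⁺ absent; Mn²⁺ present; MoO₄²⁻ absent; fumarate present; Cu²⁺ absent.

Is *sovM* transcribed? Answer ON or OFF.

OFF

MoO₄²⁻ is absent, so JalY is inactive.
With no repressor bound, *kulQ* is transcribed.
So KulQ is produced and active.
Cu²⁺ is absent, so DulX is inactive.
Ni²⁺ is absent, so TorZ is inactive.
Required activator DulX is absent, so *dulW* is not transcribed.
So DulW is not produced.
With repressor KulQ bound, *nerB* is not transcribed.
So NerB is not produced.
Fumarate is present, so LutN is inactive.
Indole is present, so WexF is active.
Required activator LutN is absent, so *pexF* is not transcribed.
So PexF is not produced.
Mn²⁺ is present, so FubK is active.
With repressor FubK bound, *fubC* is not transcribed.
So FubC is not produced.
Required activator FubC is absent, so *sovM* is not transcribed.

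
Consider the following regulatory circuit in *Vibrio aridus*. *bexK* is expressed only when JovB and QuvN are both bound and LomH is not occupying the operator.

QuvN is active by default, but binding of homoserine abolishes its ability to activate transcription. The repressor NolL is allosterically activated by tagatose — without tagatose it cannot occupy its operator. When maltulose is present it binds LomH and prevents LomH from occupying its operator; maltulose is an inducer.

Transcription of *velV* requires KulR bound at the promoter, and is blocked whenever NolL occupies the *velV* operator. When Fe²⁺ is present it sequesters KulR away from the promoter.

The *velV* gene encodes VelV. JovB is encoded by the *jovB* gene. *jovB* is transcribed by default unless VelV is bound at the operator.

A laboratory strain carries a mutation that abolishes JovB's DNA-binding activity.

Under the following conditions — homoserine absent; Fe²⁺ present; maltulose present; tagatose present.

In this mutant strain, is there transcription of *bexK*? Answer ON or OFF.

Maltulose is present, so LomH is inactive.
JovB is non-functional in this strain, so it has no effect.
Homoserine is absent, so QuvN is active.
Required activator JovB is absent, so *bexK* is not transcribed.

OFF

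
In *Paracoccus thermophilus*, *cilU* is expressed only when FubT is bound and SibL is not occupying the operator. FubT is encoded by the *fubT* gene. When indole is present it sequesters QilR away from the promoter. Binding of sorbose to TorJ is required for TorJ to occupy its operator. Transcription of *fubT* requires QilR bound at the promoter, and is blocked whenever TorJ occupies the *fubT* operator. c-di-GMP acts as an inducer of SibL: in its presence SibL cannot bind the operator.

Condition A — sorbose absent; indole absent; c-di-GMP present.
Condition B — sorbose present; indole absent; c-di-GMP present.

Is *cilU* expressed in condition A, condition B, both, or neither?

Condition A:
Sorbose is absent, so TorJ is inactive.
Indole is absent, so QilR is active.
No repressor is bound and QilR is active, so *fubT* is transcribed.
So FubT is produced and active.
c-di-GMP is present, so SibL is inactive.
No repressor is bound and FubT is active, so *cilU* is transcribed.
→ *cilU* is ON in A.
Condition B:
Sorbose is present, so TorJ is active.
Indole is absent, so QilR is active.
With repressor TorJ bound, *fubT* is not transcribed.
So FubT is not produced.
c-di-GMP is present, so SibL is inactive.
Required activator FubT is absent, so *cilU* is not transcribed.
→ *cilU* is OFF in B.

A only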